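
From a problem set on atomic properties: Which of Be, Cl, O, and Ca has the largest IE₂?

IE_2 is the cost of taking one more electron from the +1 cation: Be⁺ still has 1 valence electron; Cl⁺ still has 6 valence electrons; O⁺ still has 5 valence electrons; Ca⁺ still has 1 valence electron.
All are still removing valence electrons, so compare the +1 ions as you would atoms: IE_2 generally rises across a period (higher Z_eff) and falls down a group (larger shell), subject to the usual subshell exceptions.
Valence configurations: Be⁺ [He]2s¹, Cl⁺ [Ne]3s²3p⁴, O⁺ [He]2s²2p³, Ca⁺ [Ar]4s¹.
Approximate IE_2 values (kJ/mol): Be 1757, Cl 2298, O 3388, Ca 1145.
Overall IE_2 order: Ca < Be < Cl < O.

O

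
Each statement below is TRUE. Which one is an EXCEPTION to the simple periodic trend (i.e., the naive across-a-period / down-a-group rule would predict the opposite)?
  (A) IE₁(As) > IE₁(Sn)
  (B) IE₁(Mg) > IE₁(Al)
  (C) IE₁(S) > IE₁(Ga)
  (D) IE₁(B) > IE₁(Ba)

(B)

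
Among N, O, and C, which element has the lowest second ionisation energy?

C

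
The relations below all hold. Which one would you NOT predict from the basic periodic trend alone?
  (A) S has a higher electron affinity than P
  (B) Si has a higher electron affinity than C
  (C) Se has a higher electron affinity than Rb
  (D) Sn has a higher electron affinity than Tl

(B)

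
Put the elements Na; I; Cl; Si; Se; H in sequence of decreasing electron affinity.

H is in period 1, group 1; Na is in period 3, group 1; Si is in period 3, group 14; Cl is in period 3, group 17; Se is in period 4, group 16; I is in period 5, group 17.
EA tends to increase across a period and decrease down a group, though the pattern is less regular than for IE or radius.
Here both period and group differ, so the two effects have to be weighed against each other.
H > Na: they share group 1; the group trend gives H the larger value.
Si > H: the two effects oppose for this pair; the across-period effect wins (134 vs 73 kJ/mol).
Se > Si: period and group pull opposite ways; the across-period shift dominates (195 vs 134 kJ/mol).
I > Se: the two effects oppose for this pair; the across-period effect wins (295 vs 195 kJ/mol).
Cl > I: Cl sits above I in group 17, so the down-group effect alone puts Cl higher.
Approximate values (kJ/mol): H 73, Na 53, Si 134, Cl 349, Se 195, I 295.
So from highest to lowest: Cl > I > Se > Si > H > Na.

Cl > I > Se > Si > H > Na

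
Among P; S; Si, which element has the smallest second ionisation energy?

Si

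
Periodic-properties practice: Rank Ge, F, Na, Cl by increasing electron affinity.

Na < Ge < F < Cl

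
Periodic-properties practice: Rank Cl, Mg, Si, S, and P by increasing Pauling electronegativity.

Mg < Si < P < S < Cl

Smaller atoms with higher effective nuclear charge are more electronegative.
All lie in period 3, so electronegativity increases left to right.
So from lowest to highest: Mg < Si < P < S < Cl.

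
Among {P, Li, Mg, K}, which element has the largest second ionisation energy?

Consider each +1 ion: P⁺ still has 4 valence electrons; Li⁺ is the bare [He] core; Mg⁺ still has 1 valence electron; K⁺ is the bare [Ar] core.
Core electrons are held far more tightly than valence electrons, so K and Li top the IE_2 order.
Valence configurations: P⁺ [Ne]3s²3p², Mg⁺ [Ne]3s¹.
The numbers (kJ/mol): P 1907, Li 7298, Mg 1451, K 3052.
Putting it together, IE_2: Mg < P < K < Li.

Li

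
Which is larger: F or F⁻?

Forming F⁻ adds 1 electron to F. More electron–electron repulsion in the same shell, with unchanged nuclear charge, lets the cloud expand.
An anion is larger than its parent atom: F⁻ > F.

F⁻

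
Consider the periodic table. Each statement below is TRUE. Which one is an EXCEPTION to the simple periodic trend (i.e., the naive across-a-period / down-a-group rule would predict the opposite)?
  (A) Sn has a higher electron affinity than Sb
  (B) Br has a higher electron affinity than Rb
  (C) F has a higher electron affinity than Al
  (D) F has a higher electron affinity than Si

The general trend: electron affinity increases across a period and decreases down a group.
(A) Sn (period 5, group 14) vs Sb (period 5, group 15): the stated order contradicts the simple trend.
(B) Br (period 4, group 17) vs Rb (period 5, group 1): the stated order agrees with the simple trend.
(C) F (period 2, group 17) vs Al (period 3, group 13): the stated order agrees with the simple trend.
(D) F (period 2, group 17) vs Si (period 3, group 14): the stated order agrees with the simple trend.
The exception is (A): adding an electron to Sb's half-filled 5p³ is unfavourable, so Sn has the more exothermic EA.

(A)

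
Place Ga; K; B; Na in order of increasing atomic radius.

B < Ga < Na < K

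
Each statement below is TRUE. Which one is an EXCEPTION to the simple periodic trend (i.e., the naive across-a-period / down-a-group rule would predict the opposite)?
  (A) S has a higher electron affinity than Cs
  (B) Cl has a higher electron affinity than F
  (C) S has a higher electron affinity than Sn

(B)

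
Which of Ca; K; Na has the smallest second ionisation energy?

Ca

After 1 electron has been removed, what remains? Ca⁺ still has 1 valence electron; K⁺ is the bare [Ar] core; Na⁺ is the bare [Ne] core.
Core electrons are held far more tightly than valence electrons, so K and Na top the IE_2 order.
The numbers (kJ/mol): Ca 1145, K 3052, Na 4562.
Overall IE_2 order: Ca < K < Na.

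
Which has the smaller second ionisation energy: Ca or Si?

Ca

After 1 electron has been removed, what remains? Ca⁺ still has 1 valence electron; Si⁺ still has 3 valence electrons.
All are still removing valence electrons, so compare the +1 ions as you would atoms: IE_2 generally rises across a period (higher Z_eff) and falls down a group (larger shell), subject to the usual subshell exceptions.
Valence configurations: Ca⁺ [Ar]4s¹, Si⁺ [Ne]3s²3p¹.
Tabulated IE_2 (kJ/mol): Ca 1145, Si 1577.
So the second ionization energies run Ca < Si.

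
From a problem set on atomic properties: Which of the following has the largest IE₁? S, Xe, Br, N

IE₁ increases left→right with effective nuclear charge and decreases top→bottom as the valence shell moves farther out.
A diagonal step moves right (one effect) and down (the opposite effect) at once.
Br > S: the two effects oppose for this pair; the across-period effect wins (1140 vs 1000 kJ/mol).
Xe > Br: the two effects oppose for this pair; the across-period effect wins (1170 vs 1140 kJ/mol).
N > Xe: the two effects oppose for this pair; the down-group effect wins (1402 vs 1170 kJ/mol).
Tabulated first ionization energy (kJ/mol): N 1402, S 1000, Br 1140, Xe 1170.
The largest IE₁ among these belongs to N.

N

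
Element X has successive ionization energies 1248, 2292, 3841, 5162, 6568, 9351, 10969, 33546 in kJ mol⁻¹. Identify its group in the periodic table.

Look for the largest jump between consecutive ionization energies: IE8/IE7 ≈ 3.1, far larger than any earlier ratio.
That jump marks the point where a core electron is being removed. So the atom has 7 valence electrons.
A main-group element with 7 valence electrons is in group 17.

Group 17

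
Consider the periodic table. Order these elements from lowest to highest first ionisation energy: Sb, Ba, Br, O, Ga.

O is in period 2, group 16; Ga is in period 4, group 13; Br is in period 4, group 17; Sb is in period 5, group 15; Ba is in period 6, group 2.
First ionization energy rises across a period (greater Z_eff holds electrons more tightly) and falls down a group (valence electrons are farther from the nucleus).
Here both period and group differ, so the two effects have to be weighed against each other.
Ga > Ba: relative to Ba, both the across-period and down-group shifts push Ga's first ionization energy up.
Sb > Ga: period and group pull opposite ways; the across-period shift dominates (831 vs 579 kJ/mol).
Br > Sb: both effects reinforce here, so Br is clearly the higher of the two.
O > Br: the two effects oppose for this pair; the down-group effect wins (1314 vs 1140 kJ/mol).
Tabulated first ionization energy (kJ/mol): O 1314, Ga 579, Br 1140, Sb 831, Ba 503.
So from lowest to highest: Ba < Ga < Sb < Br < O.

Ba < Ga < Sb < Br < O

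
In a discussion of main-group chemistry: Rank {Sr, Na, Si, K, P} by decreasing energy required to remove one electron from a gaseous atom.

P > Si > Sr > Na > K

Na is in period 3, group 1; Si is in period 3, group 14; P is in period 3, group 15; K is in period 4, group 1; Sr is in period 5, group 2.
First ionization energy rises across a period (greater Z_eff holds electrons more tightly) and falls down a group (valence electrons are farther from the nucleus).
These span different periods and groups, so the two trends combine.
Na > K: Na sits above K in group 1, so the down-group effect alone puts Na higher.
Sr > Na: the two effects oppose for this pair; the across-period effect wins (550 vs 496 kJ/mol).
Si > Sr: relative to Sr, both the across-period and down-group shifts push Si's first ionization energy up.
P > Si: P lies to the right of Si in period 3, so the across-period effect alone puts P higher.
For reference (kJ/mol): Na 496, Si 786, P 1012, K 419, Sr 550.
So from highest to lowest: P > Si > Sr > Na > K.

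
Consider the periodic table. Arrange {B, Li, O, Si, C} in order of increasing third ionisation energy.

The third ionization energy removes an electron from the +2 ion. For each element: B²⁺ still has 1 valence electron; Li²⁺ is already 1 electron into the core; O²⁺ still has 4 valence electrons; Si²⁺ still has 2 valence electrons; C²⁺ still has 2 valence electrons.
Pulling an electron out of a noble-gas core costs far more than removing a remaining valence electron, so Li sits at the high end of IE_3.
Valence configurations: B²⁺ [He]2s¹, O²⁺ [He]2s²2p², Si²⁺ [Ne]3s², C²⁺ [He]2s².
Tabulated IE_3 (kJ/mol): B 3660, Li 11815, O 5300, Si 3232, C 4620.
Overall IE_3 order: Si < B < C < O < Li.

Si, B, C, O, Li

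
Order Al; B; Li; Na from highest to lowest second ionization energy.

After 1 electron has been removed, what remains? Al⁺ still has 2 valence electrons; B⁺ still has 2 valence electrons; Li⁺ is the bare [He] core; Na⁺ is the bare [Ne] core.
Breaking into a closed-shell core is much more expensive than removing a leftover valence electron — Na and Li have the largest IE_2 here.
Valence configurations: Al⁺ [Ne]3s², B⁺ [He]2s².
The numbers (kJ/mol): Al 1817, B 2427, Li 7298, Na 4562.
Putting it together, IE_2: Al < B < Na < Li.

Li, Na, B, Al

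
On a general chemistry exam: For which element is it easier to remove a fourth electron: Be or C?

C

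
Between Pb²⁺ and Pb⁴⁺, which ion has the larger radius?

Both ions have Z = 82 protons, but Pb⁴⁺ has lost more electrons, so its remaining electrons feel a larger effective nuclear charge per electron and are pulled in more tightly.
Higher positive charge → smaller ion, so Pb²⁺ > Pb⁴⁺.

Pb²⁺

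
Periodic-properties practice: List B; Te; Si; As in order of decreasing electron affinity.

Te > Si > As > B

B is in period 2, group 13; Si is in period 3, group 14; As is in period 4, group 15; Te is in period 5, group 16.
Atoms with high Z_eff and room in the valence shell (especially the halogens) have the most exothermic electron affinities.
A diagonal step moves right (one effect) and down (the opposite effect) at once.
As > B: the two effects oppose for this pair; the across-period effect wins (78 vs 27 kJ/mol).
Si > As: period and group pull opposite ways; the down-group shift dominates (134 vs 78 kJ/mol).
Te > Si: the two effects oppose for this pair; the across-period effect wins (190 vs 134 kJ/mol).
Tabulated electron affinity (kJ/mol): B 27, Si 134, As 78, Te 190.
So from highest to lowest: Te > Si > As > B.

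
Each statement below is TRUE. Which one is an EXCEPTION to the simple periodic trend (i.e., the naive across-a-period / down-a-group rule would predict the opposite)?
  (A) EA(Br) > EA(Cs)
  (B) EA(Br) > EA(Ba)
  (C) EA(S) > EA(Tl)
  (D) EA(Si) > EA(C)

The general trend: electron affinity increases across a period and decreases down a group.
(A) Br (period 4, group 17) vs Cs (period 6, group 1): the stated order agrees with the simple trend.
(B) Br (period 4, group 17) vs Ba (period 6, group 2): the stated order agrees with the simple trend.
(C) S (period 3, group 16) vs Tl (period 6, group 13): the stated order agrees with the simple trend.
(D) Si (period 3, group 14) vs C (period 2, group 14): the stated order contradicts the simple trend.
The exception is (D): Si's larger, more diffuse 3p orbitals accept an added electron slightly more readily than C's compact 2p.

(D)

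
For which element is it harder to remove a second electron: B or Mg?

The second ionization energy removes an electron from the +1 ion. For each element: B⁺ still has 2 valence electrons; Mg⁺ still has 1 valence electron.
All are still removing valence electrons, so compare the +1 ions as you would atoms: IE_2 generally rises across a period (higher Z_eff) and falls down a group (larger shell), subject to the usual subshell exceptions.
Valence configurations: B⁺ [He]2s², Mg⁺ [Ne]3s¹.
Tabulated IE_2 (kJ/mol): B 2427, Mg 1451.
Hence IE_2: Mg < B.

B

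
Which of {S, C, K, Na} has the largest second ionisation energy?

Consider each +1 ion: S⁺ still has 5 valence electrons; C⁺ still has 3 valence electrons; K⁺ is the bare [Ar] core; Na⁺ is the bare [Ne] core.
Breaking into a closed-shell core is much more expensive than removing a leftover valence electron — K and Na have the largest IE_2 here.
Valence configurations: S⁺ [Ne]3s²3p³, C⁺ [He]2s²2p¹.
The numbers (kJ/mol): S 2252, C 2353, K 3052, Na 4562.
Hence IE_2: S < C < K < Na.

Na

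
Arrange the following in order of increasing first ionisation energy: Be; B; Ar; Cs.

Be is in period 2, group 2; B is in period 2, group 13; Ar is in period 3, group 18; Cs is in period 6, group 1.
Removing the outermost electron gets harder across a period and easier down a group.
Neither a single period nor a single group — weigh both effects.
B > Cs: both effects reinforce here, so B is clearly the higher of the two.
Be > B: this pair runs against the simple trend — see the exception note.
Ar > Be: the two effects oppose for this pair; the across-period effect wins (1521 vs 900 kJ/mol).
Note the exception: Be has a higher first ionization energy than B, contrary to the simple trend — removing B's lone 2p electron is easier than breaking Be's filled 2s².
Tabulated first ionization energy (kJ/mol): Be 900, B 801, Ar 1521, Cs 376.
So from lowest to highest: Cs < B < Be < Ar.

Cs, B, Be, Ar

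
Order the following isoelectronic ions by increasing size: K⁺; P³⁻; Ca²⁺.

Ca²⁺, K⁺, P³⁻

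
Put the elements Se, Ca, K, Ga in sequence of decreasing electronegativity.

K is in period 4, group 1; Ca is in period 4, group 2; Ga is in period 4, group 13; Se is in period 4, group 16.
EN rises left→right (higher Z_eff, smaller atoms) and falls top→bottom (larger, more shielded atoms).
All lie in period 4, so electronegativity increases left to right.
So from highest to lowest: Se > Ga > Ca > K.

Se > Ga > Ca > K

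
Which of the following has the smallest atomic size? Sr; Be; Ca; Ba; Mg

Radius decreases left→right (rising Z_eff, same n) and increases top→bottom (higher n).
All are in group 2, so atomic radius increases down the group.
The smallest atomic size among these belongs to Be.

Be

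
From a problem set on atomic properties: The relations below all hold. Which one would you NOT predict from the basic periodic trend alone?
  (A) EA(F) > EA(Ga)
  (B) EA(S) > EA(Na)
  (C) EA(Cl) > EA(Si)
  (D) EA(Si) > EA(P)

The general trend: electron affinity increases across a period and decreases down a group.
(A) F (period 2, group 17) vs Ga (period 4, group 13): the stated order agrees with the simple trend.
(B) S (period 3, group 16) vs Na (period 3, group 1): the stated order agrees with the simple trend.
(C) Cl (period 3, group 17) vs Si (period 3, group 14): the stated order agrees with the simple trend.
(D) Si (period 3, group 14) vs P (period 3, group 15): the stated order contradicts the simple trend.
The exception is (D): adding an electron to P's half-filled 3p³ is unfavourable, so Si (3p²) has the more exothermic EA.

(D)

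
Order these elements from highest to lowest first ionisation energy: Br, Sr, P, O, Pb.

O is in period 2, group 16; P is in period 3, group 15; Br is in period 4, group 17; Sr is in period 5, group 2; Pb is in period 6, group 14.
First ionization energy rises across a period (greater Z_eff holds electrons more tightly) and falls down a group (valence electrons are farther from the nucleus).
Neither a single period nor a single group — weigh both effects.
Pb > Sr: period and group pull opposite ways; the across-period shift dominates (716 vs 550 kJ/mol).
P > Pb: both effects reinforce here, so P is clearly the higher of the two.
Br > P: period and group pull opposite ways; the across-period shift dominates (1140 vs 1012 kJ/mol).
O > Br: period and group pull opposite ways; the down-group shift dominates (1314 vs 1140 kJ/mol).
Approximate values (kJ/mol): O 1314, P 1012, Br 1140, Sr 550, Pb 716.
So from highest to lowest: O > Br > P > Pb > Sr.

O > Br > P > Pb > Sr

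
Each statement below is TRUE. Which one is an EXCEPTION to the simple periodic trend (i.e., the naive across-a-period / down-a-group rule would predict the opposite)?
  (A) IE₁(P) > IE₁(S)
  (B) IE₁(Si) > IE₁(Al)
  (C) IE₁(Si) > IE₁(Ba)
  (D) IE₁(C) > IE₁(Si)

The general trend: IE₁ increases across a period and decreases down a group.
(A) P (period 3, group 15) vs S (period 3, group 16): the stated order contradicts the simple trend.
(B) Si (period 3, group 14) vs Al (period 3, group 13): the stated order agrees with the simple trend.
(C) Si (period 3, group 14) vs Ba (period 6, group 2): the stated order agrees with the simple trend.
(D) C (period 2, group 14) vs Si (period 3, group 14): the stated order agrees with the simple trend.
The exception is (A): S (3p⁴) ionizes more easily than half-filled P (3p³) because the paired 3p electron in S is pushed out by e⁻–e⁻ repulsion.

(A)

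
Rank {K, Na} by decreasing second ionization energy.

Na > K

Consider each +1 ion: K⁺ is the bare [Ar] core; Na⁺ is the bare [Ne] core.
All of these are removing an electron from a noble-gas core or deeper; the smaller core (lower principal quantum number) is held far more tightly, and within a period the higher nuclear charge binds the same core more tightly.
Tabulated IE_2 (kJ/mol): K 3052, Na 4562.
So the second ionization energies run K < Na.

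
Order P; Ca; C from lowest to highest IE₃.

The third ionization energy removes an electron from the +2 ion. For each element: P²⁺ still has 3 valence electrons; Ca²⁺ is the bare [Ar] core; C²⁺ still has 2 valence electrons.
Breaking into a closed-shell core is much more expensive than removing a leftover valence electron — Ca has the largest IE_3 here.
Valence configurations: P²⁺ [Ne]3s²3p¹, C²⁺ [He]2s².
The numbers (kJ/mol): P 2914, Ca 4912, C 4620.
Putting it together, IE_3: P < C < Ca.

P < C < Ca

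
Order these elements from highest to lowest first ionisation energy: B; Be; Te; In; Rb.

Be is in period 2, group 2; B is in period 2, group 13; Rb is in period 5, group 1; In is in period 5, group 13; Te is in period 5, group 16.
First ionization energy rises across a period (greater Z_eff holds electrons more tightly) and falls down a group (valence electrons are farther from the nucleus).
Neither a single period nor a single group — weigh both effects.
In > Rb: both are in period 5; the period trend gives In the larger value.
B > In: they share group 13; the group trend gives B the larger value.
Te > B: period and group pull opposite ways; the across-period shift dominates (869 vs 801 kJ/mol).
Be > Te: the two effects oppose for this pair; the down-group effect wins (900 vs 869 kJ/mol).
Note the exception: Be has a higher first ionization energy than B, contrary to the simple trend — removing B's lone 2p electron is easier than breaking Be's filled 2s².
Tabulated first ionization energy (kJ/mol): Be 900, B 801, Rb 403, In 558, Te 869.
So from highest to lowest: Be > Te > B > In > Rb.

Be > Te > B > In > Rb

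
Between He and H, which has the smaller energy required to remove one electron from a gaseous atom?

H is in period 1, group 1; He is in period 1, group 18.
First ionization energy rises across a period (greater Z_eff holds electrons more tightly) and falls down a group (valence electrons are farther from the nucleus).
All lie in period 1, so first ionization energy increases left to right.
So H has the smaller energy required to remove one electron from a gaseous atom (H < He).

H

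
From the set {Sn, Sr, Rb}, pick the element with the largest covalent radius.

Rb

Rb is in period 5, group 1; Sr is in period 5, group 2; Sn is in period 5, group 14.
Across a period the added protons contract the valence shell; down a group each new principal shell makes the atom larger.
All lie in period 5, so atomic radius increases right to left.
The largest covalent radius among these belongs to Rb.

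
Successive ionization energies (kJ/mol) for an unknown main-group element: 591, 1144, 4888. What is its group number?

Group 2

Look for the largest jump between consecutive ionization energies: IE3/IE2 ≈ 4.3, far larger than any earlier ratio.
That jump marks the point where a core electron is being removed. So the atom has 2 valence electrons.
A main-group element with 2 valence electrons is in group 2.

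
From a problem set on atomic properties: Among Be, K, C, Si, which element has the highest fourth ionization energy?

IE_4 is the cost of taking one more electron from the +3 cation: Be³⁺ is already 1 electron into the core; K³⁺ is already 2 electrons into the core; C³⁺ still has 1 valence electron; Si³⁺ still has 1 valence electron.
Usually core removal costs more than valence removal, but here the competition is close: a tightly held n=2 valence electron can cost more to remove than an n=3 core electron, so the actual values have to decide it.
Valence configurations: C³⁺ [He]2s¹, Si³⁺ [Ne]3s¹.
Tabulated IE_4 (kJ/mol): Be 21007, K 5877, C 6223, Si 4356.
Overall IE_4 order: Si < K < C < Be.

Be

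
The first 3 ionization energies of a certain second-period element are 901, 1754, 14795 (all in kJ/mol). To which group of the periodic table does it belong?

Group 2

Look for the largest jump between consecutive ionization energies: IE3/IE2 ≈ 8.4, far larger than any earlier ratio.
That jump marks the point where a core electron is being removed. So the atom has 2 valence electrons.
A main-group element with 2 valence electrons is in group 2.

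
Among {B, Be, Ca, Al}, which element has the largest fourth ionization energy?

B

IE_4 is the cost of taking one more electron from the +3 cation: B³⁺ is the bare [He] core; Be³⁺ is already 1 electron into the core; Ca³⁺ is already 1 electron into the core; Al³⁺ is the bare [Ne] core.
All of these are removing an electron from a noble-gas core or deeper; the smaller core (lower principal quantum number) is held far more tightly, and within a period the higher nuclear charge binds the same core more tightly.
Tabulated IE_4 (kJ/mol): B 25026, Be 21007, Ca 6491, Al 11577.
Overall IE_4 order: Ca < Al < Be < B.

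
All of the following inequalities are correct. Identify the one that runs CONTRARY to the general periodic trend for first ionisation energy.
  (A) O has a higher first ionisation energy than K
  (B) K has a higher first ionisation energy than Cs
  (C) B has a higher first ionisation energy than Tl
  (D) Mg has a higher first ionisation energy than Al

(D)

The general trend: first ionisation energy increases across a period and decreases down a group.
(A) O (period 2, group 16) vs K (period 4, group 1): the stated order agrees with the simple trend.
(B) K (period 4, group 1) vs Cs (period 6, group 1): the stated order agrees with the simple trend.
(C) B (period 2, group 13) vs Tl (period 6, group 13): the stated order agrees with the simple trend.
(D) Mg (period 3, group 2) vs Al (period 3, group 13): the stated order contradicts the simple trend.
The exception is (D): Al's single 3p electron is easier to remove than one from Mg's filled 3s².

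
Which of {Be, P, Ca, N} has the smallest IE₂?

Ca

The second ionization energy removes an electron from the +1 ion. For each element: Be⁺ still has 1 valence electron; P⁺ still has 4 valence electrons; Ca⁺ still has 1 valence electron; N⁺ still has 4 valence electrons.
All are still removing valence electrons, so compare the +1 ions as you would atoms: IE_2 generally rises across a period (higher Z_eff) and falls down a group (larger shell), subject to the usual subshell exceptions.
Valence configurations: Be⁺ [He]2s¹, P⁺ [Ne]3s²3p², Ca⁺ [Ar]4s¹, N⁺ [He]2s²2p².
The numbers (kJ/mol): Be 1757, P 1907, Ca 1145, N 2856.
So the second ionization energies run Ca < Be < P < N.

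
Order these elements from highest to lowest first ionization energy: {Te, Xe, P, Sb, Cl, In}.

Cl, Xe, P, Te, Sb, In

IE₁ increases left→right with effective nuclear charge and decreases top→bottom as the valence shell moves farther out.
Neither a single period nor a single group — weigh both effects.
Sb > In: Sb lies to the right of In in period 5, so the across-period effect alone puts Sb higher.
Te > Sb: Te lies to the right of Sb in period 5, so the across-period effect alone puts Te higher.
P > Te: period and group pull opposite ways; the down-group shift dominates (1012 vs 869 kJ/mol).
Xe > P: the two effects oppose for this pair; the across-period effect wins (1170 vs 1012 kJ/mol).
Cl > Xe: period and group pull opposite ways; the down-group shift dominates (1251 vs 1170 kJ/mol).
Tabulated first ionization energy (kJ/mol): P 1012, Cl 1251, In 558, Sb 831, Te 869, Xe 1170.
So from highest to lowest: Cl > Xe > P > Te > Sb > In.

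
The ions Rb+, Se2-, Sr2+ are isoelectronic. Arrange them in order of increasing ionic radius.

Sr2+ < Rb+ < Se2-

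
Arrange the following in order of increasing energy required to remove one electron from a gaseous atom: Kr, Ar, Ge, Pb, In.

In < Pb < Ge < Kr < Ar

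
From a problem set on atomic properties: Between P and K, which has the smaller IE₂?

P

IE_2 is the cost of taking one more electron from the +1 cation: P⁺ still has 4 valence electrons; K⁺ is the bare [Ar] core.
Pulling an electron out of a noble-gas core costs far more than removing a remaining valence electron, so K sits at the high end of IE_2.
Approximate IE_2 values (kJ/mol): P 1907, K 3052.
So the second ionization energies run P < K.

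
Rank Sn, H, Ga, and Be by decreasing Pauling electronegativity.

H > Sn > Ga > Be

H is in period 1, group 1; Be is in period 2, group 2; Ga is in period 4, group 13; Sn is in period 5, group 14.
Electronegativity increases across a period and decreases down a group, tracking effective nuclear charge and atomic size.
These span different periods and groups, so the two trends combine.
Ga > Be: the two effects oppose for this pair; the across-period effect wins (1.81 vs 1.57).
Sn > Ga: the two effects oppose for this pair; the across-period effect wins (1.96 vs 1.81).
H > Sn: the two effects oppose for this pair; the down-group effect wins (2.20 vs 1.96).
Approximate values (Pauling): H 2.20, Be 1.57, Ga 1.81, Sn 1.96.
So from highest to lowest: H > Sn > Ga > Be.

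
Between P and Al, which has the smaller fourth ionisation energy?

IE_4 is the cost of taking one more electron from the +3 cation: P³⁺ still has 2 valence electrons; Al³⁺ is the bare [Ne] core.
Pulling an electron out of a noble-gas core costs far more than removing a remaining valence electron, so Al sits at the high end of IE_4.
Approximate IE_4 values (kJ/mol): P 4964, Al 11577.
Overall IE_4 order: P < Al.

P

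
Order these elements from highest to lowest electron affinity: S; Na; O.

S > O > Na

O is in period 2, group 16; Na is in period 3, group 1; S is in period 3, group 16.
Electron affinity generally becomes more exothermic across a period toward the halogens and less exothermic down a group.
Here both period and group differ, so the two effects have to be weighed against each other.
O > Na: both effects reinforce here, so O is clearly the higher of the two.
S > O: this pair runs against the simple trend — see the exception note.
Note the exception: S has a higher electron affinity than O, contrary to the simple trend — the compact 2p subshell of O repels the added electron more than S's larger 3p does.
Approximate values (kJ/mol): O 141, Na 53, S 200.
So from highest to lowest: S > O > Na.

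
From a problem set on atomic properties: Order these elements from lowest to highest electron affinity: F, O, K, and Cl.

K < O < F < Cl

Adding an electron releases more energy for atoms nearer the top right (short of the noble gases).
Here both period and group differ, so the two effects have to be weighed against each other.
O > K: relative to K, both the across-period and down-group shifts push O's electron affinity up.
F > O: both are in period 2; the period trend gives F the larger value.
Cl > F: this pair runs against the simple trend — see the exception note.
Note the exception: Cl has a higher electron affinity than F, contrary to the simple trend — F's small 2p subshell makes the incoming electron feel strong e⁻–e⁻ repulsion, so Cl actually releases more energy on gaining an electron.
Tabulated electron affinity (kJ/mol): O 141, F 328, Cl 349, K 48.
So from lowest to highest: K < O < F < Cl.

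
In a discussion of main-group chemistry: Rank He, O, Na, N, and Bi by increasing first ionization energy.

IE₁ increases left→right with effective nuclear charge and decreases top→bottom as the valence shell moves farther out.
Neither a single period nor a single group — weigh both effects.
Bi > Na: the two effects oppose for this pair; the across-period effect wins (703 vs 496 kJ/mol).
O > Bi: both effects reinforce here, so O is clearly the higher of the two.
N > O: this pair runs against the simple trend — see the exception note.
He > N: relative to N, both the across-period and down-group shifts push He's first ionization energy up.
Note the exception: N has a higher first ionization energy than O, contrary to the simple trend — pairing an electron in O's 2p⁴ costs repulsion energy, so O ionizes more easily than half-filled N (2p³).
Tabulated first ionization energy (kJ/mol): He 2372, N 1402, O 1314, Na 496, Bi 703.
So from lowest to highest: Na < Bi < O < N < He.

Na < Bi < O < N < He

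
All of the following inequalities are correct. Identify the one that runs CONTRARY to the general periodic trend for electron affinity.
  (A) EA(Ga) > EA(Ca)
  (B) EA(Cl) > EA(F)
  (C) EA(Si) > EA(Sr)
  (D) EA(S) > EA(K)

(B)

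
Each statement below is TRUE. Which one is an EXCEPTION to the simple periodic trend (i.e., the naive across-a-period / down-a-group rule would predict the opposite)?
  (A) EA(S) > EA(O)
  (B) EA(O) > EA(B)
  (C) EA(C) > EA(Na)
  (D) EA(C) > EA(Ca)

(A)

The general trend: electron affinity increases across a period and decreases down a group.
(A) S (period 3, group 16) vs O (period 2, group 16): the stated order contradicts the simple trend.
(B) O (period 2, group 16) vs B (period 2, group 13): the stated order agrees with the simple trend.
(C) C (period 2, group 14) vs Na (period 3, group 1): the stated order agrees with the simple trend.
(D) C (period 2, group 14) vs Ca (period 4, group 2): the stated order agrees with the simple trend.
The exception is (A): the compact 2p subshell of O repels the added electron more than S's larger 3p does.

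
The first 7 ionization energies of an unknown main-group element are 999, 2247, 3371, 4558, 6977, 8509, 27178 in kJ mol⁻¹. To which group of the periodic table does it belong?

Group 16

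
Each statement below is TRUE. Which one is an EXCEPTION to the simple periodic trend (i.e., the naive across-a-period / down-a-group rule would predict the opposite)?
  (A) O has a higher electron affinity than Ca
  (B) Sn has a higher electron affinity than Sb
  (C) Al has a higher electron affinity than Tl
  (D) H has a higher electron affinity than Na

The general trend: electron affinity increases across a period and decreases down a group.
(A) O (period 2, group 16) vs Ca (period 4, group 2): the stated order agrees with the simple trend.
(B) Sn (period 5, group 14) vs Sb (period 5, group 15): the stated order contradicts the simple trend.
(C) Al (period 3, group 13) vs Tl (period 6, group 13): the stated order agrees with the simple trend.
(D) H (period 1, group 1) vs Na (period 3, group 1): the stated order agrees with the simple trend.
The exception is (B): adding an electron to Sb's half-filled 5p³ is unfavourable, so Sn has the more exothermic EA.

(B)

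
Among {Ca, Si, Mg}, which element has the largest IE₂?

Si

IE_2 is the cost of taking one more electron from the +1 cation: Ca⁺ still has 1 valence electron; Si⁺ still has 3 valence electrons; Mg⁺ still has 1 valence electron.
All are still removing valence electrons, so compare the +1 ions as you would atoms: IE_2 generally rises across a period (higher Z_eff) and falls down a group (larger shell), subject to the usual subshell exceptions.
Valence configurations: Ca⁺ [Ar]4s¹, Si⁺ [Ne]3s²3p¹, Mg⁺ [Ne]3s¹.
Approximate IE_2 values (kJ/mol): Ca 1145, Si 1577, Mg 1451.
Putting it together, IE_2: Ca < Mg < Si.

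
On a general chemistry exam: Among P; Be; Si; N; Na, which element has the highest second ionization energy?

Na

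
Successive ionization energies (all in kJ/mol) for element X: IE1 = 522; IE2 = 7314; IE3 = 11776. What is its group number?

Look for the largest jump between consecutive ionization energies: IE2/IE1 ≈ 14.0, far larger than any earlier ratio.
That jump marks the point where a core electron is being removed. So the atom has 1 valence electron.
A main-group element with 1 valence electron is in group 1.

Group 1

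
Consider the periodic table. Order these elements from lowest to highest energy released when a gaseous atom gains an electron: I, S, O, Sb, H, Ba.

Ba < H < Sb < O < S < I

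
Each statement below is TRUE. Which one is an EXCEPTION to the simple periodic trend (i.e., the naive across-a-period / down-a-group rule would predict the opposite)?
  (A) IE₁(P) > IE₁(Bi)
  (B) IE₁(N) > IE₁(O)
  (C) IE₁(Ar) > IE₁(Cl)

The general trend: IE₁ increases across a period and decreases down a group.
(A) P (period 3, group 15) vs Bi (period 6, group 15): the stated order agrees with the simple trend.
(B) N (period 2, group 15) vs O (period 2, group 16): the stated order contradicts the simple trend.
(C) Ar (period 3, group 18) vs Cl (period 3, group 17): the stated order agrees with the simple trend.
The exception is (B): pairing an electron in O's 2p⁴ costs repulsion energy, so O ionizes more easily than half-filled N (2p³).

(B)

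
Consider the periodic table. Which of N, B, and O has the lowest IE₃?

B

Consider each +2 ion: N²⁺ still has 3 valence electrons; B²⁺ still has 1 valence electron; O²⁺ still has 4 valence electrons.
All are still removing valence electrons, so compare the +2 ions as you would atoms: IE_3 generally rises across a period (higher Z_eff) and falls down a group (larger shell), subject to the usual subshell exceptions.
Valence configurations: N²⁺ [He]2s²2p¹, B²⁺ [He]2s¹, O²⁺ [He]2s²2p².
Approximate IE_3 values (kJ/mol): N 4578, B 3660, O 5300.
Putting it together, IE_3: B < N < O.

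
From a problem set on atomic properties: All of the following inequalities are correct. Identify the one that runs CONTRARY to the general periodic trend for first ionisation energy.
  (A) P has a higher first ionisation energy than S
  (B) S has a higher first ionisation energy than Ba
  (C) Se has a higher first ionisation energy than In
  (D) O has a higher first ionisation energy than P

The general trend: first ionisation energy increases across a period and decreases down a group.
(A) P (period 3, group 15) vs S (period 3, group 16): the stated order contradicts the simple trend.
(B) S (period 3, group 16) vs Ba (period 6, group 2): the stated order agrees with the simple trend.
(C) Se (period 4, group 16) vs In (period 5, group 13): the stated order agrees with the simple trend.
(D) O (period 2, group 16) vs P (period 3, group 15): the stated order agrees with the simple trend.
The exception is (A): S (3p⁴) ionizes more easily than half-filled P (3p³) because the paired 3p electron in S is pushed out by e⁻–e⁻ repulsion.

(A)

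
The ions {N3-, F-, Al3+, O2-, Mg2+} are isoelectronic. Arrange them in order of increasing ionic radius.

All of these have 10 electrons, so size is governed by nuclear charge alone: the more protons, the stronger the pull on the same electron cloud, and the smaller the ion.
Nuclear charges: Al3+ (Z=13), Mg2+ (Z=12), F- (Z=9), O2- (Z=8), N3- (Z=7).
Smallest to largest: Al3+ < Mg2+ < F- < O2- < N3-.

Al3+ < Mg2+ < F- < O2- < N3-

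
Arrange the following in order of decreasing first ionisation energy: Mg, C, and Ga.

C > Mg > Ga

IE₁ increases left→right with effective nuclear charge and decreases top→bottom as the valence shell moves farther out.
Here both period and group differ, so the two effects have to be weighed against each other.
Mg > Ga: the two effects oppose for this pair; the down-group effect wins (738 vs 579 kJ/mol).
C > Mg: both effects reinforce here, so C is clearly the higher of the two.
For reference (kJ/mol): C 1086, Mg 738, Ga 579.
So from highest to lowest: C > Mg > Ga.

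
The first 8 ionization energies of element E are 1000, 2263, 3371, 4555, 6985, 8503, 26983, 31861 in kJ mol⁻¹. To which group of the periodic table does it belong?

Look for the largest jump between consecutive ionization energies: IE7/IE6 ≈ 3.2, far larger than any earlier ratio.
That jump marks the point where a core electron is being removed. So the atom has 6 valence electrons.
A main-group element with 6 valence electrons is in group 16.

Group 16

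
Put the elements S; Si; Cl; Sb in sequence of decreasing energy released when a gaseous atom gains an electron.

Si is in period 3, group 14; S is in period 3, group 16; Cl is in period 3, group 17; Sb is in period 5, group 15.
Adding an electron releases more energy for atoms nearer the top right (short of the noble gases).
Here both period and group differ, so the two effects have to be weighed against each other.
Si > Sb: the two effects oppose for this pair; the down-group effect wins (134 vs 103 kJ/mol).
S > Si: both are in period 3; the period trend gives S the larger value.
Cl > S: Cl lies to the right of S in period 3, so the across-period effect alone puts Cl higher.
For reference (kJ/mol): Si 134, S 200, Cl 349, Sb 103.
So from highest to lowest: Cl > S > Si > Sb.

Cl, S, Si, Sb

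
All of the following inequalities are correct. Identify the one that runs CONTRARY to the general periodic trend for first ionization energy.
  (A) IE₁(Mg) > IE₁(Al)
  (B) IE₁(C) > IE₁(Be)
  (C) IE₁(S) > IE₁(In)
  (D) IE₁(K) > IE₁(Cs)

(A)

The general trend: first ionization energy increases across a period and decreases down a group.
(A) Mg (period 3, group 2) vs Al (period 3, group 13): the stated order contradicts the simple trend.
(B) C (period 2, group 14) vs Be (period 2, group 2): the stated order agrees with the simple trend.
(C) S (period 3, group 16) vs In (period 5, group 13): the stated order agrees with the simple trend.
(D) K (period 4, group 1) vs Cs (period 6, group 1): the stated order agrees with the simple trend.
The exception is (A): Al's single 3p electron is easier to remove than one from Mg's filled 3s².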